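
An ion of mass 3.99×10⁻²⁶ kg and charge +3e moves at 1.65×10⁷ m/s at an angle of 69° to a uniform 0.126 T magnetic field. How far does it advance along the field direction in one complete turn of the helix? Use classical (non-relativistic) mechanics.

p ≈ 24.5 m

v∥ = v cosθ = 1.65×10⁷·cos69° ≈ 5.913×10⁶ m/s.
T = 2πm/(|q|B) = 2π(3.99×10⁻²⁶)/((4.806×10⁻¹⁹)(0.126)) ≈ 4.140×10⁻⁶ s.
pitch = v∥ T = (5.913×10⁶)(4.140×10⁻⁶) ≈ 24.5 m.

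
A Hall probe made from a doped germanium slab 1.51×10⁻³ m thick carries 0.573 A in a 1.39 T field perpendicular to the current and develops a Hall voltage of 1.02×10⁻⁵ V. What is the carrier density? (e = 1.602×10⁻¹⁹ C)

n ≈ 3.23×10²⁶ m⁻³

From V_H = IB/(n e t), n = IB/(V_H e t).
n = (0.573)(1.39)/((1.02×10⁻⁵)(1.602×10⁻¹⁹)(1.51×10⁻³)) ≈ 3.23×10²⁶ m⁻³.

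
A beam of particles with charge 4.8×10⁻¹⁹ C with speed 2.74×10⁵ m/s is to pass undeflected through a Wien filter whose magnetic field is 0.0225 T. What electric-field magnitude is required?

For straight-line motion qE = qvB, so E = vB.
E = 2.74×10⁵ × 0.0225 = 6160 V/m.

E = 6160 V/m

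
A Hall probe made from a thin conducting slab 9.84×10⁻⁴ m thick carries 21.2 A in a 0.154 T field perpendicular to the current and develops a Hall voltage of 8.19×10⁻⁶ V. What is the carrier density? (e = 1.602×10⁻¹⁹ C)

From V_H = IB/(n e t), n = IB/(V_H e t).
n = (21.2)(0.154)/((8.19×10⁻⁶)(1.602×10⁻¹⁹)(9.84×10⁻⁴)) ≈ 2.53×10²⁷ m⁻³.

n ≈ 2.53×10²⁷ m⁻³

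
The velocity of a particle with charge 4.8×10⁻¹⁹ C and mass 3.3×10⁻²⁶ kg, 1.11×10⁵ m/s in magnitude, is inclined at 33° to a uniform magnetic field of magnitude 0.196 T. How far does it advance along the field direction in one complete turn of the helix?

v∥ = v cosθ = 1.11×10⁵·cos33° ≈ 9.309×10⁴ m/s.
T = 2πm/(|q|B) = 2π(3.3×10⁻²⁶)/((4.8×10⁻¹⁹)(0.196)) ≈ 2.204×10⁻⁶ s.
pitch = v∥ T = (9.309×10⁴)(2.204×10⁻⁶) ≈ 0.205 m.

p ≈ 0.205 m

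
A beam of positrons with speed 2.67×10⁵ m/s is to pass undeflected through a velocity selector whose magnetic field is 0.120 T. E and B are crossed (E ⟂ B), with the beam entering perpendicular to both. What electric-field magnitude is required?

E = 3.20×10⁴ V/m

For straight-line motion qE = qvB, so E = vB.
E = 2.67×10⁵ × 0.120 = 3.20×10⁴ V/m.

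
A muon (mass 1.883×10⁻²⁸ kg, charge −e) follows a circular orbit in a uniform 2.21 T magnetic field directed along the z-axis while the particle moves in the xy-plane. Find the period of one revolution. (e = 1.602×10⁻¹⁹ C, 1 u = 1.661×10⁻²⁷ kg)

T ≈ 3.34×10⁻⁹ s

The cyclotron period depends only on m, q, B: T = 2πm/(|q|B).
T = 2π(1.883×10⁻²⁸)/((1.602×10⁻¹⁹)(2.21)) ≈ 3.34×10⁻⁹ s.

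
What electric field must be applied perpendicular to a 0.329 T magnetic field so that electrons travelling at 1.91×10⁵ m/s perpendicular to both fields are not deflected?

For straight-line motion qE = qvB, so E = vB.
E = 1.91×10⁵ × 0.329 = 6.28×10⁴ V/m.

E = 6.28×10⁴ V/m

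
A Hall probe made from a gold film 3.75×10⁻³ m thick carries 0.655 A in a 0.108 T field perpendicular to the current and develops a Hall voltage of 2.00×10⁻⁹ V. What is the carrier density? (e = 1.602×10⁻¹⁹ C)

n ≈ 5.89×10²⁸ m⁻³

From V_H = IB/(n e t), n = IB/(V_H e t).
n = (0.655)(0.108)/((2.00×10⁻⁹)(1.602×10⁻¹⁹)(3.75×10⁻³)) ≈ 5.89×10²⁸ m⁻³.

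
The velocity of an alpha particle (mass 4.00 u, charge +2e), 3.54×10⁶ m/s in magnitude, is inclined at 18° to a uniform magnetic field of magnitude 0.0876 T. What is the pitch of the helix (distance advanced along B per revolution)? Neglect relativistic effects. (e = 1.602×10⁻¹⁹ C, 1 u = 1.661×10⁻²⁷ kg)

p ≈ 5.01 m

v∥ = v cosθ = 3.54×10⁶·cos18° ≈ 3.367×10⁶ m/s.
T = 2πm/(|q|B) = 2π(6.644×10⁻²⁷)/((3.204×10⁻¹⁹)(0.0876)) ≈ 1.487×10⁻⁶ s.
pitch = v∥ T = (3.367×10⁶)(1.487×10⁻⁶) ≈ 5.01 m.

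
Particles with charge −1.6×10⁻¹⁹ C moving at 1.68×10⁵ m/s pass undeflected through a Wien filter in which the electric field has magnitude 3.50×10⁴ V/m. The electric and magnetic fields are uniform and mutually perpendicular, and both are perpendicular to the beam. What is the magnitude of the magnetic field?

B = 0.208 T

Balance of forces in the selector: qE = qvB ⇒ B = E/v.
B = 3.50×10⁴/1.68×10⁵ = 0.208 T.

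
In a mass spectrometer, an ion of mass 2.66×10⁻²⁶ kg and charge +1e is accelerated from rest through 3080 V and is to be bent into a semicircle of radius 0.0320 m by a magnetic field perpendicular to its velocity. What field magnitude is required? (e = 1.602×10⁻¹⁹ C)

B ≈ 0.999 T

v = √(2|q|V/m) = √(2·1.602×10⁻¹⁹·3080/2.66×10⁻²⁶) ≈ 1.926×10⁵ m/s.
B = mv/(|q|r) = (2.66×10⁻²⁶)(1.926×10⁵)/((1.602×10⁻¹⁹)(0.0320)) ≈ 0.999 T.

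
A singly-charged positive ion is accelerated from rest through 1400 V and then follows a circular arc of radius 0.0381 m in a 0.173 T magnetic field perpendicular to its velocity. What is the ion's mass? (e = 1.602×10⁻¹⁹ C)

m ≈ 2.49×10⁻²⁷ kg

Combine |q|V = ½mv² and r = mv/(|q|B): eliminate v to get m = qB²r²/(2V).
m = (1.602×10⁻¹⁹)(0.173)²(0.0381)²/(2·1400) ≈ 2.49×10⁻²⁷ kg.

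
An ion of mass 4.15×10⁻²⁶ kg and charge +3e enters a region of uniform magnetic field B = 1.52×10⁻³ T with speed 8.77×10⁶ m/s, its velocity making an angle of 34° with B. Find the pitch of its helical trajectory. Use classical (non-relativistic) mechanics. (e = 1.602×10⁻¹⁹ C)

p ≈ 2600 m

v∥ = v cosθ = 8.77×10⁶·cos34° ≈ 7.271×10⁶ m/s.
T = 2πm/(|q|B) = 2π(4.15×10⁻²⁶)/((4.806×10⁻¹⁹)(1.52×10⁻³)) ≈ 3.569×10⁻⁴ s.
pitch = v∥ T = (7.271×10⁶)(3.569×10⁻⁴) ≈ 2600 m.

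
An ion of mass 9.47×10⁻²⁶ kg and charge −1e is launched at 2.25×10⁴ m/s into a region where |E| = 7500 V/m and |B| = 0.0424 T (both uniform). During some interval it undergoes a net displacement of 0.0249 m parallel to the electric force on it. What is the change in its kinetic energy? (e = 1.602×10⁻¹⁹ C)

The magnetic force is always ⟂ v and does no work; only the electric force changes KE.
ΔKE = F_E · d = |q|E d = (1.602×10⁻¹⁹)(7500)(0.0249) ≈ 2.99×10⁻¹⁷ J.

ΔKE ≈ 2.99×10⁻¹⁷ J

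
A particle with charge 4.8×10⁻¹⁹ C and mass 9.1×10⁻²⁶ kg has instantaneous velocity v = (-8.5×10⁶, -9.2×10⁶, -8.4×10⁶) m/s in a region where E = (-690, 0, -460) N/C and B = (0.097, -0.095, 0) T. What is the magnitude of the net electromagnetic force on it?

|F| ≈ 9.83×10⁻¹³ N

v×B = (-7.98×10⁵, -8.15×10⁵, 1.70×10⁶) N/C.
E + v×B = (-7.99×10⁵, -8.15×10⁵, 1.70×10⁶) N/C.
F = q(E + v×B) = (4.8×10⁻¹⁹ C)·(-7.99×10⁵, -8.15×10⁵, 1.70×10⁶) = (-3.83×10⁻¹³, -3.91×10⁻¹³, 8.16×10⁻¹³) N.
|F| = 9.83×10⁻¹³ N.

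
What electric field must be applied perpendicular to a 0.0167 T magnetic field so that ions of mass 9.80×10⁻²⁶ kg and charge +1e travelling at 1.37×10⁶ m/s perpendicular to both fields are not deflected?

For straight-line motion qE = qvB, so E = vB.
E = 1.37×10⁶ × 0.0167 = 2.29×10⁴ V/m.

E = 2.29×10⁴ V/m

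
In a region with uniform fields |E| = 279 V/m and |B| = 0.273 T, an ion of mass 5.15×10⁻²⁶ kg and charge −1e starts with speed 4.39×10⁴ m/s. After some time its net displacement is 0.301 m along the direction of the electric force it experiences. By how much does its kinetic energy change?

ΔKE ≈ 1.35×10⁻¹⁷ J

The magnetic force is always ⟂ v and does no work; only the electric force changes KE.
ΔKE = F_E · d = |q|E d = (1.602×10⁻¹⁹)(279)(0.301) ≈ 1.35×10⁻¹⁷ J.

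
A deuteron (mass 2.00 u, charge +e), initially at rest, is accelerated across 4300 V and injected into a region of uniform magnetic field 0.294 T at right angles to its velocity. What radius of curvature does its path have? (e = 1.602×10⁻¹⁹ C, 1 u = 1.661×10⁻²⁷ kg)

Acceleration: |q|V = ½mv² ⇒ v = √(2|q|V/m) = √(2·1.602×10⁻¹⁹·4300/3.322×10⁻²⁷) ≈ 6.440×10⁵ m/s.
In the field: r = mv/(|q|B) = (3.322×10⁻²⁷)(6.440×10⁵)/((1.602×10⁻¹⁹)(0.294)) ≈ 0.0454 m.

r ≈ 0.0454 m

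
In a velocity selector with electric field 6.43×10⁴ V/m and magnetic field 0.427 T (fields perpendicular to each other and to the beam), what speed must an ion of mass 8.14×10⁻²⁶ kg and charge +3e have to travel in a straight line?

v = 1.51×10⁵ m/s

For undeflected motion the electric and magnetic forces balance: qE = qvB.
v = E/B = 6.43×10⁴/0.427 = 1.51×10⁵ m/s.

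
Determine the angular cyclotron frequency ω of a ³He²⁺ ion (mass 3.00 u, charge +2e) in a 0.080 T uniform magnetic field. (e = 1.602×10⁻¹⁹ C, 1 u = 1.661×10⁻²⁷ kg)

ω ≈ 5.1×10⁶ rad/s

ω = |q|B/m.
ω = (3.204×10⁻¹⁹)(0.080)/4.983×10⁻²⁷ ≈ 5.1×10⁶ rad/s.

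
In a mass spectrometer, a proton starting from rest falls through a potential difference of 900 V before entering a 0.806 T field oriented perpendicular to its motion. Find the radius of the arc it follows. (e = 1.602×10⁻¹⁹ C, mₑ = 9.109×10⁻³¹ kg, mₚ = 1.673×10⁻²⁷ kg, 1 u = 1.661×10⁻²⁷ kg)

r ≈ 5.38×10⁻³ m

Acceleration: |q|V = ½mv² ⇒ v = √(2|q|V/m) = √(2·1.602×10⁻¹⁹·900/1.673×10⁻²⁷) ≈ 4.152×10⁵ m/s.
In the field: r = mv/(|q|B) = (1.673×10⁻²⁷)(4.152×10⁵)/((1.602×10⁻¹⁹)(0.806)) ≈ 5.38×10⁻³ m.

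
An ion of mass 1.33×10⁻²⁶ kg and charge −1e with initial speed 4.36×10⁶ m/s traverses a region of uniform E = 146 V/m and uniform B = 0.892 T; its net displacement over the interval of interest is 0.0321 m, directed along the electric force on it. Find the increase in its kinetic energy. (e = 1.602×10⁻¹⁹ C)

ΔKE ≈ 7.51×10⁻¹⁹ J

The magnetic force is always ⟂ v and does no work; only the electric force changes KE.
ΔKE = F_E · d = |q|E d = (1.602×10⁻¹⁹)(146)(0.0321) ≈ 7.51×10⁻¹⁹ J.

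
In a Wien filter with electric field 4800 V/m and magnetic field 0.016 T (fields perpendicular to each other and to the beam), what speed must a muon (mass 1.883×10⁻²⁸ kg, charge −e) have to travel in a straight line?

v = 3.0×10⁵ m/s

Straight-line motion ⇒ electric and magnetic forces cancel, so E = vB.
v = E/B = 4800/0.016 = 3.0×10⁵ m/s.
The result is independent of the particle's charge and mass.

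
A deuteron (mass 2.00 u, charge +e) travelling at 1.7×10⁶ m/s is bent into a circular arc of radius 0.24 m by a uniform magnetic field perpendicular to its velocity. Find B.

B ≈ 0.15 T

From |q|vB = mv²/r, B = mv/(|q|r).
B = (3.322×10⁻²⁷)(1.7×10⁶)/((1.602×10⁻¹⁹)(0.24)) ≈ 0.15 T.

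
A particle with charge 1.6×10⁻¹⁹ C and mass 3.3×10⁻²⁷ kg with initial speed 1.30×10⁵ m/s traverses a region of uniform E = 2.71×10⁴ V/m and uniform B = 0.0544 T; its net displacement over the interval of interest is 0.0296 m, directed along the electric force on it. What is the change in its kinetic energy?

The magnetic force is always ⟂ v and does no work; only the electric force changes KE.
ΔKE = F_E · d = |q|E d = (1.6×10⁻¹⁹)(2.71×10⁴)(0.0296) ≈ 1.28×10⁻¹⁶ J.

ΔKE ≈ 1.28×10⁻¹⁶ J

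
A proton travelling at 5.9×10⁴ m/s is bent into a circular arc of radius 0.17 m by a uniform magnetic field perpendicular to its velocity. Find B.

From |q|vB = mv²/r, B = mv/(|q|r).
B = (1.673×10⁻²⁷)(5.9×10⁴)/((1.602×10⁻¹⁹)(0.17)) ≈ 3.6×10⁻³ T.

B ≈ 3.6×10⁻³ T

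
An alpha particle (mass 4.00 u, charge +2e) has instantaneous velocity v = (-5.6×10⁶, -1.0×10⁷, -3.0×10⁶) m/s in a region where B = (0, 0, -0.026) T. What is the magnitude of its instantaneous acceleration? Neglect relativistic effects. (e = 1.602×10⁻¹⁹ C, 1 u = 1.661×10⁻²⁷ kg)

|a| ≈ 1.44×10¹³ m/s²

v×B = (2.60×10⁵, -1.46×10⁵, 0) N/C.
F = q v×B = (3.204×10⁻¹⁹ C)·(2.60×10⁵, -1.46×10⁵, 0) = (8.33×10⁻¹⁴, -4.67×10⁻¹⁴, 0) N.
|a| = |F|/m = 9.548×10⁻¹⁴/6.644×10⁻²⁷ ≈ 1.44×10¹³ m/s².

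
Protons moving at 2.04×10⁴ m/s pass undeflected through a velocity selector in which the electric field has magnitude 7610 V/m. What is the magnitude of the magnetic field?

B = 0.373 T

Balance of forces in the selector: qE = qvB ⇒ B = E/v.
B = 7610/2.04×10⁴ = 0.373 T.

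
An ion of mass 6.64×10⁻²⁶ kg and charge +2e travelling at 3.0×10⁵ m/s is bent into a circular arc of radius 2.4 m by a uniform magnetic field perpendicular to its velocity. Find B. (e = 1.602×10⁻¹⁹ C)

From |q|vB = mv²/r, B = mv/(|q|r).
B = (6.64×10⁻²⁶)(3.0×10⁵)/((3.204×10⁻¹⁹)(2.4)) ≈ 0.026 T.

B ≈ 0.026 T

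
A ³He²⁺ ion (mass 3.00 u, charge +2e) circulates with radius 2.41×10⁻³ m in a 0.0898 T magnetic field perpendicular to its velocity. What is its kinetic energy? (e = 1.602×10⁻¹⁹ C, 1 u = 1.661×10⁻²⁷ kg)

v = |q|Br/m, then KE = ½mv² = (qBr)²/(2m).
v = (3.204×10⁻¹⁹)(0.0898)(2.41×10⁻³)/4.983×10⁻²⁷ ≈ 1.392×10⁴ m/s.
KE = ½(4.983×10⁻²⁷)(1.392×10⁴)² ≈ 4.82×10⁻¹⁹ J = 3.01 eV.

KE ≈ 3.01 eV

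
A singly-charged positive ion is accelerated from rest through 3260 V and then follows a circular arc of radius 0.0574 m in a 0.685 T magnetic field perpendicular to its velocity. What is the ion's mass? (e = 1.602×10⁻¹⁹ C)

m ≈ 3.80×10⁻²⁶ kg

Combine |q|V = ½mv² and r = mv/(|q|B): eliminate v to get m = qB²r²/(2V).
m = (1.602×10⁻¹⁹)(0.685)²(0.0574)²/(2·3260) ≈ 3.80×10⁻²⁶ kg.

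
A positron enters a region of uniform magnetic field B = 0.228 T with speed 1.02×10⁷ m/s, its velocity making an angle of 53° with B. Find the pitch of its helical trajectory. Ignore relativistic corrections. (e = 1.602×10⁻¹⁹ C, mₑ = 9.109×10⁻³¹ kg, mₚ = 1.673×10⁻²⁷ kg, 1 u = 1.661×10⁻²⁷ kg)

v∥ = v cosθ = 1.02×10⁷·cos53° ≈ 6.139×10⁶ m/s.
T = 2πm/(|q|B) = 2π(9.109×10⁻³¹)/((1.602×10⁻¹⁹)(0.228)) ≈ 1.567×10⁻¹⁰ s.
pitch = v∥ T = (6.139×10⁶)(1.567×10⁻¹⁰) ≈ 9.62×10⁻⁴ m.

p ≈ 9.62×10⁻⁴ m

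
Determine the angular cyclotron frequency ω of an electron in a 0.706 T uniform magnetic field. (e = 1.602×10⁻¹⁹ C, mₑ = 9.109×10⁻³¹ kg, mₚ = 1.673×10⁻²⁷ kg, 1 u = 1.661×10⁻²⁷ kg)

ω = |q|B/m.
ω = (1.602×10⁻¹⁹)(0.706)/9.109×10⁻³¹ ≈ 1.24×10¹¹ rad/s.

ω ≈ 1.24×10¹¹ rad/s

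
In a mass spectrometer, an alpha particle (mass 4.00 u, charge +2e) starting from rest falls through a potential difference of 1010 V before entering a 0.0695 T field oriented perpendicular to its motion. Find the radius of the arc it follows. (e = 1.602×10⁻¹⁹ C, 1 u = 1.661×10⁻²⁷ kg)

r ≈ 0.0931 m

Acceleration: |q|V = ½mv² ⇒ v = √(2|q|V/m) = √(2·3.204×10⁻¹⁹·1010/6.644×10⁻²⁷) ≈ 3.121×10⁵ m/s.
In the field: r = mv/(|q|B) = (6.644×10⁻²⁷)(3.121×10⁵)/((3.204×10⁻¹⁹)(0.0695)) ≈ 0.0931 m.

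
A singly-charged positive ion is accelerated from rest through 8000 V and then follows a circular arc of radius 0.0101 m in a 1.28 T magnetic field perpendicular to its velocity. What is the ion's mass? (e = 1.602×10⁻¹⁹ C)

m ≈ 1.67×10⁻²⁷ kg

Combine |q|V = ½mv² and r = mv/(|q|B): eliminate v to get m = qB²r²/(2V).
m = (1.602×10⁻¹⁹)(1.28)²(0.0101)²/(2·8000) ≈ 1.67×10⁻²⁷ kg.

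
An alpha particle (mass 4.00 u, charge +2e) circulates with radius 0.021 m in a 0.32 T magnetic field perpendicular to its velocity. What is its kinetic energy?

KE ≈ 3.5×10⁻¹⁶ J

v = |q|Br/m, then KE = ½mv² = (qBr)²/(2m).
v = (3.204×10⁻¹⁹)(0.32)(0.021)/6.644×10⁻²⁷ ≈ 3.241×10⁵ m/s.
KE = ½(6.644×10⁻²⁷)(3.241×10⁵)² ≈ 3.5×10⁻¹⁶ J.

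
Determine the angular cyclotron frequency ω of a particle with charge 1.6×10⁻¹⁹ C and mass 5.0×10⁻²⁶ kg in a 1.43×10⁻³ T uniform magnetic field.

ω ≈ 4580 rad/s

ω = |q|B/m.
ω = (1.6×10⁻¹⁹)(1.43×10⁻³)/5.0×10⁻²⁶ ≈ 4580 rad/s.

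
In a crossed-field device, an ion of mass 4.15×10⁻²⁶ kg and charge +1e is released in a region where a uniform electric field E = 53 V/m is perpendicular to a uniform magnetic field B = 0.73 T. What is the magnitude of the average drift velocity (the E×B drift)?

v_d ≈ 73 m/s

The E×B drift speed is v_d = E/B.
v_d = 53/0.73 = 73 m/s.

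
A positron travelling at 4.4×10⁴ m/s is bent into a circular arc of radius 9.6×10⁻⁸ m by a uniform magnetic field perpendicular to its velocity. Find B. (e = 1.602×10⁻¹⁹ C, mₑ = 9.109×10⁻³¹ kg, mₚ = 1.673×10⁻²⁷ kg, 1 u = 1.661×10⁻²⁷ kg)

B ≈ 2.6 T

From |q|vB = mv²/r, B = mv/(|q|r).
B = (9.109×10⁻³¹)(4.4×10⁴)/((1.602×10⁻¹⁹)(9.6×10⁻⁸)) ≈ 2.6 T.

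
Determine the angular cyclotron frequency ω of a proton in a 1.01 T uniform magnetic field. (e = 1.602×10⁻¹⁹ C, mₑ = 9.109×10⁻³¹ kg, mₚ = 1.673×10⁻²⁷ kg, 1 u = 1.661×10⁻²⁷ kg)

ω ≈ 9.67×10⁷ rad/s

ω = |q|B/m.
ω = (1.602×10⁻¹⁹)(1.01)/1.673×10⁻²⁷ ≈ 9.67×10⁷ rad/s.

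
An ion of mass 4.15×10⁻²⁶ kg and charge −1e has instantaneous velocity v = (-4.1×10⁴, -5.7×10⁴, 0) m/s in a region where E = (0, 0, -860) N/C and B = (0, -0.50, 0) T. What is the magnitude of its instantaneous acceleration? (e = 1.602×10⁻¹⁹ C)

|a| ≈ 7.58×10¹⁰ m/s²

v×B = (0, 0, 2.05×10⁴) N/C.
E + v×B = (0, 0, 1.96×10⁴) N/C.
F = q(E + v×B) = (−1.602×10⁻¹⁹ C)·(0, 0, 1.96×10⁴) = (0, 0, -3.15×10⁻¹⁵) N.
|a| = |F|/m = 3.146×10⁻¹⁵/4.15×10⁻²⁶ ≈ 7.58×10¹⁰ m/s².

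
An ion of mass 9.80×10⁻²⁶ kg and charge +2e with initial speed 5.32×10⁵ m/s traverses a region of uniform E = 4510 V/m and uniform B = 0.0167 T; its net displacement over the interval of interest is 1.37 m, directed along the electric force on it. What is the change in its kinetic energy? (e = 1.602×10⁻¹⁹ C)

ΔKE ≈ 1.98×10⁻¹⁵ J

The magnetic force is always ⟂ v and does no work; only the electric force changes KE.
ΔKE = F_E · d = |q|E d = (3.204×10⁻¹⁹)(4510)(1.37) ≈ 1.98×10⁻¹⁵ J.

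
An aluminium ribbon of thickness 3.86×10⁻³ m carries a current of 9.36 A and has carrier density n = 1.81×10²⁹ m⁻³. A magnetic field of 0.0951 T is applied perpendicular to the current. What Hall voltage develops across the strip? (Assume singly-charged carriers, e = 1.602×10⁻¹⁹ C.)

V_H = IB/(n e t).
V_H = (9.36)(0.0951)/((1.81×10²⁹)(1.602×10⁻¹⁹)(3.86×10⁻³)) ≈ 7.95×10⁻⁹ V.

V_H ≈ 7.95×10⁻⁹ V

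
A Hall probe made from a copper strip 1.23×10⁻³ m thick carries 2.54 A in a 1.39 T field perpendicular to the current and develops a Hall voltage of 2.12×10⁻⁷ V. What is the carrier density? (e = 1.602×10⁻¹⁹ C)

From V_H = IB/(n e t), n = IB/(V_H e t).
n = (2.54)(1.39)/((2.12×10⁻⁷)(1.602×10⁻¹⁹)(1.23×10⁻³)) ≈ 8.45×10²⁸ m⁻³.

n ≈ 8.45×10²⁸ m⁻³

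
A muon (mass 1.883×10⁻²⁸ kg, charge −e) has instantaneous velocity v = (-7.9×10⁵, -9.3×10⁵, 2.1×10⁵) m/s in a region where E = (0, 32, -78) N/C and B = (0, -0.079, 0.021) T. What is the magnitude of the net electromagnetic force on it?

v×B = (-2940, 1.66×10⁴, 6.24×10⁴) N/C.
E + v×B = (-2940, 1.66×10⁴, 6.23×10⁴) N/C.
F = q(E + v×B) = (−1.602×10⁻¹⁹ C)·(-2940, 1.66×10⁴, 6.23×10⁴) = (4.71×10⁻¹⁶, -2.66×10⁻¹⁵, -9.99×10⁻¹⁵) N.
|F| = 1.03×10⁻¹⁴ N.

|F| ≈ 1.03×10⁻¹⁴ N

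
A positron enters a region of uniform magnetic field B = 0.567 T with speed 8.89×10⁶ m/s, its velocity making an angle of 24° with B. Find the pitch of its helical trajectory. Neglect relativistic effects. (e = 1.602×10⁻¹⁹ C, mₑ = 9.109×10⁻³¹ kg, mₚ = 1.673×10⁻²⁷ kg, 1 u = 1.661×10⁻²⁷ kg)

p ≈ 5.12×10⁻⁴ m

v∥ = v cosθ = 8.89×10⁶·cos24° ≈ 8.121×10⁶ m/s.
T = 2πm/(|q|B) = 2π(9.109×10⁻³¹)/((1.602×10⁻¹⁹)(0.567)) ≈ 6.301×10⁻¹¹ s.
pitch = v∥ T = (8.121×10⁶)(6.301×10⁻¹¹) ≈ 5.12×10⁻⁴ m.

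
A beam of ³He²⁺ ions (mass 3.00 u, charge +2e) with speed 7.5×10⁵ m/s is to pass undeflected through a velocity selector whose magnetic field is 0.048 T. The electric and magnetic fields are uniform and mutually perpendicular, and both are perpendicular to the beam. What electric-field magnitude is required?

E = 3.6×10⁴ V/m

For straight-line motion qE = qvB, so E = vB.
E = 7.5×10⁵ × 0.048 = 3.6×10⁴ V/m.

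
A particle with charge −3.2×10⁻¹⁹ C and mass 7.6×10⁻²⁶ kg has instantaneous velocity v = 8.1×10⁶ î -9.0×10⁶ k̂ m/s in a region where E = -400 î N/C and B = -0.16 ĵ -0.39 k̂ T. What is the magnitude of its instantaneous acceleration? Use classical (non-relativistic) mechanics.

v×B = (-1.44×10⁶, 3.16×10⁶, -1.30×10⁶) N/C.
E + v×B = (-1.44×10⁶, 3.16×10⁶, -1.30×10⁶) N/C.
F = q(E + v×B) = (−3.2×10⁻¹⁹ C)·(-1.44×10⁶, 3.16×10⁶, -1.30×10⁶) = (4.61×10⁻¹³, -1.01×10⁻¹², 4.15×10⁻¹³) N.
|a| = |F|/m = 1.186×10⁻¹²/7.6×10⁻²⁶ ≈ 1.56×10¹³ m/s².

|a| ≈ 1.56×10¹³ m/s²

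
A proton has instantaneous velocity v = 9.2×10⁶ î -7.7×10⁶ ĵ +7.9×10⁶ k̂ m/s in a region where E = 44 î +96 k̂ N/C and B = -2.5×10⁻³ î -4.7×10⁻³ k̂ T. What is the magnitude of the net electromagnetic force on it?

v×B = (3.62×10⁴, 2.35×10⁴, -1.92×10⁴) N/C.
E + v×B = (3.62×10⁴, 2.35×10⁴, -1.92×10⁴) N/C.
F = q(E + v×B) = (1.602×10⁻¹⁹ C)·(3.62×10⁴, 2.35×10⁴, -1.92×10⁴) = (5.80×10⁻¹⁵, 3.76×10⁻¹⁵, -3.07×10⁻¹⁵) N.
|F| = 7.57×10⁻¹⁵ N.

|F| ≈ 7.57×10⁻¹⁵ N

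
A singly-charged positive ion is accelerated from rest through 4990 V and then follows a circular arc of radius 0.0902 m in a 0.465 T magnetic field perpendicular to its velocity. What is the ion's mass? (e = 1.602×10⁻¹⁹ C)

Combine |q|V = ½mv² and r = mv/(|q|B): eliminate v to get m = qB²r²/(2V).
m = (1.602×10⁻¹⁹)(0.465)²(0.0902)²/(2·4990) ≈ 2.82×10⁻²⁶ kg.

m ≈ 2.82×10⁻²⁶ kg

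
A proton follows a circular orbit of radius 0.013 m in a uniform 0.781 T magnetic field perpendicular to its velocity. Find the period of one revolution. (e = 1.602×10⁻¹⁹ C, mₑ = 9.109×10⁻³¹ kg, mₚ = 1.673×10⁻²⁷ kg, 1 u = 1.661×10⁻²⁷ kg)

The cyclotron period depends only on m, q, B: T = 2πm/(|q|B).
T = 2π(1.673×10⁻²⁷)/((1.602×10⁻¹⁹)(0.781)) ≈ 8.40×10⁻⁸ s.

T ≈ 8.40×10⁻⁸ s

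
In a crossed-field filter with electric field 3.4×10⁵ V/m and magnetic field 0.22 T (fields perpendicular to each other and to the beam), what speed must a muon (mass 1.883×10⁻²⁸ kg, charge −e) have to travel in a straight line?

Zero net Lorentz force requires |qE| = |q v×B|, i.e. E = vB.
v = E/B = 3.4×10⁵/0.22 = 1.5×10⁶ m/s.

v = 1.5×10⁶ m/s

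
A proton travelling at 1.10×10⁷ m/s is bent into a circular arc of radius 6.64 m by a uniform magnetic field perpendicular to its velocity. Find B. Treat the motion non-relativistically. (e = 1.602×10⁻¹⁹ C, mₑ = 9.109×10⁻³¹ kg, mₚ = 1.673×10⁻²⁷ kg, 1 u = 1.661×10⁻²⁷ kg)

B ≈ 0.0173 T

From |q|vB = mv²/r, B = mv/(|q|r).
B = (1.673×10⁻²⁷)(1.10×10⁷)/((1.602×10⁻¹⁹)(6.64)) ≈ 0.0173 T.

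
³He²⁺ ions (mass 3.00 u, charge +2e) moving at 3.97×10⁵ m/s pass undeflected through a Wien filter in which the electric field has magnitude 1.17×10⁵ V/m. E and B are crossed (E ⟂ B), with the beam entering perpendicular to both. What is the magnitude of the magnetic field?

Balance of forces in the selector: qE = qvB ⇒ B = E/v.
B = 1.17×10⁵/3.97×10⁵ = 0.295 T.

B = 0.295 T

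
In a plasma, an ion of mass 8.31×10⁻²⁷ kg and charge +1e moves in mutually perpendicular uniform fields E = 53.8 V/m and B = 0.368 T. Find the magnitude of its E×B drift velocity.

The E×B drift speed is v_d = E/B.
v_d = 53.8/0.368 = 146 m/s.

v_d ≈ 146 m/s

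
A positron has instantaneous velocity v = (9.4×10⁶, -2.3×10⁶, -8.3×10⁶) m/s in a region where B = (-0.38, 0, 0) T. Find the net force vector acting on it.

F ≈ (0, 5.05×10⁻¹³, -1.40×10⁻¹³) N

v×B = (0, 3.15×10⁶, -8.74×10⁵) N/C.
F = q v×B = (1.602×10⁻¹⁹ C)·(0, 3.15×10⁶, -8.74×10⁵) = (0, 5.05×10⁻¹³, -1.40×10⁻¹³) N.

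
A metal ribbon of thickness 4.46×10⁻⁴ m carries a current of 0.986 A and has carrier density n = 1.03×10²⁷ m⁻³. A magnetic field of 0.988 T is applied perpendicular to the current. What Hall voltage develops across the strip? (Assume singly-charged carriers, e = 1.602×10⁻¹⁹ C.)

V_H = IB/(n e t).
V_H = (0.986)(0.988)/((1.03×10²⁷)(1.602×10⁻¹⁹)(4.46×10⁻⁴)) ≈ 1.32×10⁻⁵ V.

V_H ≈ 1.32×10⁻⁵ V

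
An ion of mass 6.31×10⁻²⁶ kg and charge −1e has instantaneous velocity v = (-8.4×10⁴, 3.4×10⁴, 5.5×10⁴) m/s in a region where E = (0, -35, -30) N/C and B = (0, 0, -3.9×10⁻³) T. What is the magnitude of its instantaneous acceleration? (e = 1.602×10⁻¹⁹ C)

v×B = (-133, -328, 0) N/C.
E + v×B = (-133, -363, -30.0) N/C.
F = q(E + v×B) = (−1.602×10⁻¹⁹ C)·(-133, -363, -30.0) = (2.12×10⁻¹⁷, 5.81×10⁻¹⁷, 4.81×10⁻¹⁸) N.
|a| = |F|/m = 6.204×10⁻¹⁷/6.31×10⁻²⁶ ≈ 9.83×10⁸ m/s².

|a| ≈ 9.83×10⁸ m/s²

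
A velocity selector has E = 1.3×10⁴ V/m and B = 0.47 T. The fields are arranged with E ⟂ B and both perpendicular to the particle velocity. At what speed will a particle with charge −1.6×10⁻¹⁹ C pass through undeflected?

v = 2.8×10⁴ m/s

Zero net Lorentz force requires |qE| = |q v×B|, i.e. E = vB.
v = E/B = 1.3×10⁴/0.47 = 2.8×10⁴ m/s.
The result is independent of the particle's charge and mass.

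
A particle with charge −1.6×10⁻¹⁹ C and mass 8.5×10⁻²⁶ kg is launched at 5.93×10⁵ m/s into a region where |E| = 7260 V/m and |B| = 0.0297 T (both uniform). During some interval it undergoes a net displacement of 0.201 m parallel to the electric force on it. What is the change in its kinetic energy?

ΔKE ≈ 2.33×10⁻¹⁶ J

The magnetic force is always ⟂ v and does no work; only the electric force changes KE.
ΔKE = F_E · d = |q|E d = (1.6×10⁻¹⁹)(7260)(0.201) ≈ 2.33×10⁻¹⁶ J.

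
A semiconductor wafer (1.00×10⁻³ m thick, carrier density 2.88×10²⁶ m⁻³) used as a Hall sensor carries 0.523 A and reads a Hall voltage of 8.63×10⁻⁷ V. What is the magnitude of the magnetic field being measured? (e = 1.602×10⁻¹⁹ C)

From V_H = IB/(n e t), B = V_H n e t / I.
B = (8.63×10⁻⁷)(2.88×10²⁶)(1.602×10⁻¹⁹)(1.00×10⁻³)/0.523 ≈ 0.0761 T.

B ≈ 0.0761 T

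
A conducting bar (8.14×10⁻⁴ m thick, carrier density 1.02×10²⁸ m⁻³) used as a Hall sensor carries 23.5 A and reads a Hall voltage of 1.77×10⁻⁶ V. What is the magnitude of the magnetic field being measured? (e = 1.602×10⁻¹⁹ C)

From V_H = IB/(n e t), B = V_H n e t / I.
B = (1.77×10⁻⁶)(1.02×10²⁸)(1.602×10⁻¹⁹)(8.14×10⁻⁴)/23.5 ≈ 0.100 T.

B ≈ 0.100 T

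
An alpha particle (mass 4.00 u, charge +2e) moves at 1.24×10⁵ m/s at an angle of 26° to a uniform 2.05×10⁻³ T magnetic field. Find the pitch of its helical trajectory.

p ≈ 7.08 m

v∥ = v cosθ = 1.24×10⁵·cos26° ≈ 1.115×10⁵ m/s.
T = 2πm/(|q|B) = 2π(6.644×10⁻²⁷)/((3.204×10⁻¹⁹)(2.05×10⁻³)) ≈ 6.356×10⁻⁵ s.
pitch = v∥ T = (1.115×10⁵)(6.356×10⁻⁵) ≈ 7.08 m.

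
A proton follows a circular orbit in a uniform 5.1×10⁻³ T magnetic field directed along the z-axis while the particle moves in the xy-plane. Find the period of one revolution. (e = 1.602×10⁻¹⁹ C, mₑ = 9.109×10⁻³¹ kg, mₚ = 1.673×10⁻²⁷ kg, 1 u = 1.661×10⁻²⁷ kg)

The cyclotron period depends only on m, q, B: T = 2πm/(|q|B).
T = 2π(1.673×10⁻²⁷)/((1.602×10⁻¹⁹)(5.1×10⁻³)) ≈ 1.3×10⁻⁵ s.

T ≈ 1.3×10⁻⁵ s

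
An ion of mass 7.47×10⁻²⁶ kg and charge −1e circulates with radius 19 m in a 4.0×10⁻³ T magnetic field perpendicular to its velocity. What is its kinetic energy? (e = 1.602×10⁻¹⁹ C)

KE ≈ 9.9×10⁻¹⁶ J

v = |q|Br/m, then KE = ½mv² = (qBr)²/(2m).
v = (1.602×10⁻¹⁹)(4.0×10⁻³)(19)/7.47×10⁻²⁶ ≈ 1.630×10⁵ m/s.
KE = ½(7.47×10⁻²⁶)(1.630×10⁵)² ≈ 9.9×10⁻¹⁶ J.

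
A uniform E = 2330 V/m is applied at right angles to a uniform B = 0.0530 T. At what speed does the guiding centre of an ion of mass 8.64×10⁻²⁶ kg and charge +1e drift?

v_d ≈ 4.40×10⁴ m/s

The E×B drift speed is v_d = E/B.
v_d = 2330/0.0530 = 4.40×10⁴ m/s.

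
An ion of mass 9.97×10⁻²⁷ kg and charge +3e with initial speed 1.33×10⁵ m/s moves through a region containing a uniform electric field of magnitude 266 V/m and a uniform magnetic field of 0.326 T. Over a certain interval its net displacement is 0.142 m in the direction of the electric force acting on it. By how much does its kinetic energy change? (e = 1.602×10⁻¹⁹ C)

The magnetic force is always ⟂ v and does no work; only the electric force changes KE.
ΔKE = F_E · d = |q|E d = (4.806×10⁻¹⁹)(266)(0.142) ≈ 1.82×10⁻¹⁷ J.

ΔKE ≈ 1.82×10⁻¹⁷ J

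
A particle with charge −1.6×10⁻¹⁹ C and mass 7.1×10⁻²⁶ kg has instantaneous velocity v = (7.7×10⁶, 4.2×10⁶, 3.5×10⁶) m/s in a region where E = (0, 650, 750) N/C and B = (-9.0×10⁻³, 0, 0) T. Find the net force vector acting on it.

F ≈ (0, 4.94×10⁻¹⁵, -6.17×10⁻¹⁵) N

v×B = (0, -3.15×10⁴, 3.78×10⁴) N/C.
E + v×B = (0, -3.08×10⁴, 3.86×10⁴) N/C.
F = q(E + v×B) = (−1.6×10⁻¹⁹ C)·(0, -3.08×10⁴, 3.86×10⁴) = (0, 4.94×10⁻¹⁵, -6.17×10⁻¹⁵) N.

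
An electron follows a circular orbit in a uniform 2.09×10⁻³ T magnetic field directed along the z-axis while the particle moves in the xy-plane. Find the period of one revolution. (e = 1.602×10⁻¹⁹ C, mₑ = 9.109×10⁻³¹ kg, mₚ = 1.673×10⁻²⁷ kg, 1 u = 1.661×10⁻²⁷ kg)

T ≈ 1.71×10⁻⁸ s

The cyclotron period depends only on m, q, B: T = 2πm/(|q|B).
T = 2π(9.109×10⁻³¹)/((1.602×10⁻¹⁹)(2.09×10⁻³)) ≈ 1.71×10⁻⁸ s.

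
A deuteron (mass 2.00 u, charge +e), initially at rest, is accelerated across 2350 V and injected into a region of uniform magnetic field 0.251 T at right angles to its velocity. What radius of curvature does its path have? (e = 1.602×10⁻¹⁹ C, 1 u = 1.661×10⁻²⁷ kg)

r ≈ 0.0393 m

Acceleration: |q|V = ½mv² ⇒ v = √(2|q|V/m) = √(2·1.602×10⁻¹⁹·2350/3.322×10⁻²⁷) ≈ 4.761×10⁵ m/s.
In the field: r = mv/(|q|B) = (3.322×10⁻²⁷)(4.761×10⁵)/((1.602×10⁻¹⁹)(0.251)) ≈ 0.0393 m.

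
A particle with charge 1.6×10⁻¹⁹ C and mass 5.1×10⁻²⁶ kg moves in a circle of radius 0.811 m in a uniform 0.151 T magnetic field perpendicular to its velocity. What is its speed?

v ≈ 3.84×10⁵ m/s

From |q|vB = mv²/r, v = |q|Br/m.
v = (1.6×10⁻¹⁹)(0.151)(0.811)/5.1×10⁻²⁶ ≈ 3.84×10⁵ m/s.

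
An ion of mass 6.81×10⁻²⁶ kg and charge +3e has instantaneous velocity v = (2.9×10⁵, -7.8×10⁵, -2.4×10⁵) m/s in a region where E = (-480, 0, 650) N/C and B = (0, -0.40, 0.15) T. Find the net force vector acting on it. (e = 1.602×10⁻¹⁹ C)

v×B = (-2.13×10⁵, -4.35×10⁴, -1.16×10⁵) N/C.
E + v×B = (-2.13×10⁵, -4.35×10⁴, -1.15×10⁵) N/C.
F = q(E + v×B) = (4.806×10⁻¹⁹ C)·(-2.13×10⁵, -4.35×10⁴, -1.15×10⁵) = (-1.03×10⁻¹³, -2.09×10⁻¹⁴, -5.54×10⁻¹⁴) N.

F ≈ (-1.03×10⁻¹³, -2.09×10⁻¹⁴, -5.54×10⁻¹⁴) N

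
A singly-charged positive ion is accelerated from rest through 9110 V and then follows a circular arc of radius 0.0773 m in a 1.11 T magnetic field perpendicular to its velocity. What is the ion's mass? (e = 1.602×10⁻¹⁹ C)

m ≈ 6.47×10⁻²⁶ kg

Combine |q|V = ½mv² and r = mv/(|q|B): eliminate v to get m = qB²r²/(2V).
m = (1.602×10⁻¹⁹)(1.11)²(0.0773)²/(2·9110) ≈ 6.47×10⁻²⁶ kg.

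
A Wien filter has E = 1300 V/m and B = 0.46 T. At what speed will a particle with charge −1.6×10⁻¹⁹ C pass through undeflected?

v = 2800 m/s

For undeflected motion the electric and magnetic forces balance: qE = qvB.
v = E/B = 1300/0.46 = 2800 m/s.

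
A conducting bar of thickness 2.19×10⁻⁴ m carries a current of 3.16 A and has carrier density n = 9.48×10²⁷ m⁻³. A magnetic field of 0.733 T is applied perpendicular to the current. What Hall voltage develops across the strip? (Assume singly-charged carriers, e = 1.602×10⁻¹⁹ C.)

V_H ≈ 6.96×10⁻⁶ V

V_H = IB/(n e t).
V_H = (3.16)(0.733)/((9.48×10²⁷)(1.602×10⁻¹⁹)(2.19×10⁻⁴)) ≈ 6.96×10⁻⁶ V.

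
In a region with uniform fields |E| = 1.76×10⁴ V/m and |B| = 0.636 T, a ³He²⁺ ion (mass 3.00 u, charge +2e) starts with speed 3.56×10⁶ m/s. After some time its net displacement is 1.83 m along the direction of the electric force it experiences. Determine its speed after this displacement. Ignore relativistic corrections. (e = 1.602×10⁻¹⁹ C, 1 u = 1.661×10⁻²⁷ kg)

B does no work; ΔKE = |q|E d.
½mv_f² = ½mv₀² + |q|Ed = ½(4.983×10⁻²⁷)(3.56×10⁶)² + (3.204×10⁻¹⁹)(1.76×10⁴)(1.83) ≈ 3.158×10⁻¹⁴ J + 1.032×10⁻¹⁴ J ≈ 4.190×10⁻¹⁴ J.
v_f = √(2·4.190×10⁻¹⁴/4.983×10⁻²⁷) ≈ 4.10×10⁶ m/s.

v_f ≈ 4.10×10⁶ m/s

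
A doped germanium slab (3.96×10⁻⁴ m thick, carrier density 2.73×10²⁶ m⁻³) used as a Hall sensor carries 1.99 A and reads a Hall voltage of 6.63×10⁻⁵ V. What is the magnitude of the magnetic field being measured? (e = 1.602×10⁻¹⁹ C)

B ≈ 0.577 T

From V_H = IB/(n e t), B = V_H n e t / I.
B = (6.63×10⁻⁵)(2.73×10²⁶)(1.602×10⁻¹⁹)(3.96×10⁻⁴)/1.99 ≈ 0.577 T.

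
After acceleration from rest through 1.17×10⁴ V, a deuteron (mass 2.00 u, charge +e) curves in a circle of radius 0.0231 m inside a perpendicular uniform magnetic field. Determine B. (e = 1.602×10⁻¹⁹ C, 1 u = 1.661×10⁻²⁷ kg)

B ≈ 0.954 T

v = √(2|q|V/m) = √(2·1.602×10⁻¹⁹·1.17×10⁴/3.322×10⁻²⁷) ≈ 1.062×10⁶ m/s.
B = mv/(|q|r) = (3.322×10⁻²⁷)(1.062×10⁶)/((1.602×10⁻¹⁹)(0.0231)) ≈ 0.954 T.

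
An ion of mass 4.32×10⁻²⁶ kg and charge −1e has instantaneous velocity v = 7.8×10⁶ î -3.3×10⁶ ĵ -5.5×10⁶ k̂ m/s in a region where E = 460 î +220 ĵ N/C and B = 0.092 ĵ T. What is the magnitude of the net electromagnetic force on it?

v×B = (5.06×10⁵, 0, 7.18×10⁵) N/C.
E + v×B = (5.06×10⁵, 220, 7.18×10⁵) N/C.
F = q(E + v×B) = (−1.602×10⁻¹⁹ C)·(5.06×10⁵, 220, 7.18×10⁵) = (-8.11×10⁻¹⁴, -3.52×10⁻¹⁷, -1.15×10⁻¹³) N.
|F| = 1.41×10⁻¹³ N.

|F| ≈ 1.41×10⁻¹³ N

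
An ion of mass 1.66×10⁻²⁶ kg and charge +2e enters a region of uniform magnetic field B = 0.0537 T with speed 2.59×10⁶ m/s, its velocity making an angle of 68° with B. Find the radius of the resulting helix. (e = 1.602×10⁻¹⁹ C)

r ≈ 2.32 m

v⊥ = v sinθ = 2.59×10⁶·sin68° ≈ 2.401×10⁶ m/s.
r = m v⊥/(|q|B) = (1.66×10⁻²⁶)(2.401×10⁶)/((3.204×10⁻¹⁹)(0.0537)) ≈ 2.32 m.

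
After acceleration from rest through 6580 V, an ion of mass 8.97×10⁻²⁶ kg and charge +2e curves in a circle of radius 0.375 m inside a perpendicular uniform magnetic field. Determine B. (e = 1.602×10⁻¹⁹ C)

v = √(2|q|V/m) = √(2·3.204×10⁻¹⁹·6580/8.97×10⁻²⁶) ≈ 2.168×10⁵ m/s.
B = mv/(|q|r) = (8.97×10⁻²⁶)(2.168×10⁵)/((3.204×10⁻¹⁹)(0.375)) ≈ 0.162 T.

B ≈ 0.162 T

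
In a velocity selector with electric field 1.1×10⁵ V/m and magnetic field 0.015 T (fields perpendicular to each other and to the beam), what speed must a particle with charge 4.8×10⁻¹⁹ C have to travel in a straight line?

Straight-line motion ⇒ electric and magnetic forces cancel, so E = vB.
v = E/B = 1.1×10⁵/0.015 = 7.3×10⁶ m/s.

v = 7.3×10⁶ m/s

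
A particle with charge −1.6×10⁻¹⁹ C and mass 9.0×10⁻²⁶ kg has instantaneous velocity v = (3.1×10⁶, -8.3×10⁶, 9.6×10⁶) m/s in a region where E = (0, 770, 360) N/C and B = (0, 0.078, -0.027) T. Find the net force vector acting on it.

F ≈ (8.40×10⁻¹⁴, -1.35×10⁻¹⁴, -3.87×10⁻¹⁴) N

v×B = (-5.25×10⁵, 8.37×10⁴, 2.42×10⁵) N/C.
E + v×B = (-5.25×10⁵, 8.45×10⁴, 2.42×10⁵) N/C.
F = q(E + v×B) = (−1.6×10⁻¹⁹ C)·(-5.25×10⁵, 8.45×10⁴, 2.42×10⁵) = (8.40×10⁻¹⁴, -1.35×10⁻¹⁴, -3.87×10⁻¹⁴) N.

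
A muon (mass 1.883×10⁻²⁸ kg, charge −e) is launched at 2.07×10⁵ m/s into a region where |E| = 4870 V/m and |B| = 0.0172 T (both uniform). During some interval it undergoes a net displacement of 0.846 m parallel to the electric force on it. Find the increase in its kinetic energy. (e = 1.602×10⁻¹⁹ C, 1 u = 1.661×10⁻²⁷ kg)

ΔKE ≈ 6.60×10⁻¹⁶ J

The magnetic force is always ⟂ v and does no work; only the electric force changes KE.
ΔKE = F_E · d = |q|E d = (1.602×10⁻¹⁹)(4870)(0.846) ≈ 6.60×10⁻¹⁶ J.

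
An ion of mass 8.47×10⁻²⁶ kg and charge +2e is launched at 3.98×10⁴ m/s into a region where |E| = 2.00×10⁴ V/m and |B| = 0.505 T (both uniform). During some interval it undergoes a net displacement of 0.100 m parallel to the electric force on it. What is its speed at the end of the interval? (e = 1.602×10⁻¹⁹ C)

v_f ≈ 1.29×10⁵ m/s

B does no work; ΔKE = |q|E d.
½mv_f² = ½mv₀² + |q|Ed = ½(8.47×10⁻²⁶)(3.98×10⁴)² + (3.204×10⁻¹⁹)(2.00×10⁴)(0.100) ≈ 6.708×10⁻¹⁷ J + 6.408×10⁻¹⁶ J ≈ 7.079×10⁻¹⁶ J.
v_f = √(2·7.079×10⁻¹⁶/8.47×10⁻²⁶) ≈ 1.29×10⁵ m/s.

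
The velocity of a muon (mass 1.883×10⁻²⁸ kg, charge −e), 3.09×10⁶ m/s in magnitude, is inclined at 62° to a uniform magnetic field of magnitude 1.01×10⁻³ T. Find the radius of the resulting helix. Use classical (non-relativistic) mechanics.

r ≈ 3.18 m

v⊥ = v sinθ = 3.09×10⁶·sin62° ≈ 2.728×10⁶ m/s.
r = m v⊥/(|q|B) = (1.883×10⁻²⁸)(2.728×10⁶)/((1.602×10⁻¹⁹)(1.01×10⁻³)) ≈ 3.18 m.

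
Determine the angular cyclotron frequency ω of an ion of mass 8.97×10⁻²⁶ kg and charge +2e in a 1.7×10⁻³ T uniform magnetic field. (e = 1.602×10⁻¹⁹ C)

ω = |q|B/m.
ω = (3.204×10⁻¹⁹)(1.7×10⁻³)/8.97×10⁻²⁶ ≈ 6100 rad/s.

ω ≈ 6100 rad/s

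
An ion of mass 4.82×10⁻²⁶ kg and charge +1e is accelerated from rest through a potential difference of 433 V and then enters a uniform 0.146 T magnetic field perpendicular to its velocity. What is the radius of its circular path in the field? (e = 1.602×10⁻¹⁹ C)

Acceleration: |q|V = ½mv² ⇒ v = √(2|q|V/m) = √(2·1.602×10⁻¹⁹·433/4.82×10⁻²⁶) ≈ 5.365×10⁴ m/s.
In the field: r = mv/(|q|B) = (4.82×10⁻²⁶)(5.365×10⁴)/((1.602×10⁻¹⁹)(0.146)) ≈ 0.111 m.

r ≈ 0.111 m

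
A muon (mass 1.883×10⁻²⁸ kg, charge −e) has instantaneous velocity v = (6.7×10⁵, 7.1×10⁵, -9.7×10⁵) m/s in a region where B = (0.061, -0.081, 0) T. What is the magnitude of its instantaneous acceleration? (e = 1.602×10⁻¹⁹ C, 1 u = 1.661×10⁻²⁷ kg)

|a| ≈ 1.18×10¹⁴ m/s²

v×B = (-7.86×10⁴, -5.92×10⁴, -9.76×10⁴) N/C.
F = q v×B = (−1.602×10⁻¹⁹ C)·(-7.86×10⁴, -5.92×10⁴, -9.76×10⁴) = (1.26×10⁻¹⁴, 9.48×10⁻¹⁵, 1.56×10⁻¹⁴) N.
|a| = |F|/m = 2.220×10⁻¹⁴/1.883×10⁻²⁸ ≈ 1.18×10¹⁴ m/s².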